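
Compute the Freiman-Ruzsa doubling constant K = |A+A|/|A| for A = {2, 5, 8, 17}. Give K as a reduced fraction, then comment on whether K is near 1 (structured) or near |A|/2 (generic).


|A| = 4.
Compute A + A by enumerating all 16 pairs.
A + A = {4, 7, 10, 13, 16, 19, 22, 25, 34}, so |A + A| = 9.
K = |A + A| / |A| = 9/4 (already in lowest terms) ≈ 2.2500.
Reference: AP of size 4 gives K = 7/4 ≈ 1.7500; a fully generic set of size 4 gives K ≈ 2.5000.

|A| = 4, |A + A| = 9, K = 9/4.


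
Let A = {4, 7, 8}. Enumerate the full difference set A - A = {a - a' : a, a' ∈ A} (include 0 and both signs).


A - A = {a - a' : a, a' ∈ A}.
Compute a - a' for each ordered pair (a, a'):
a = 4: 4-4=0, 4-7=-3, 4-8=-4
a = 7: 7-4=3, 7-7=0, 7-8=-1
a = 8: 8-4=4, 8-7=1, 8-8=0
Collecting distinct values (and noting 0 appears from a-a):
A - A = {-4, -3, -1, 0, 1, 3, 4}
|A - A| = 7

A - A = {-4, -3, -1, 0, 1, 3, 4}


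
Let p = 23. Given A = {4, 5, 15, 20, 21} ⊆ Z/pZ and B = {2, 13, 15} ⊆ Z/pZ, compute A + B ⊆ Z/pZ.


Work in Z/23Z: reduce every sum a + b modulo 23.
Enumerate all 15 pairs:
a = 4: 4+2=6, 4+13=17, 4+15=19
a = 5: 5+2=7, 5+13=18, 5+15=20
a = 15: 15+2=17, 15+13=5, 15+15=7
a = 20: 20+2=22, 20+13=10, 20+15=12
a = 21: 21+2=0, 21+13=11, 21+15=13
Distinct residues collected: {0, 5, 6, 7, 10, 11, 12, 13, 17, 18, 19, 20, 22}
|A + B| = 13 (out of 23 total residues).

A + B = {0, 5, 6, 7, 10, 11, 12, 13, 17, 18, 19, 20, 22}


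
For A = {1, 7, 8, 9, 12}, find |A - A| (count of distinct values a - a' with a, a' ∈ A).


A - A = {a - a' : a, a' ∈ A}; |A| = 5.
Bounds: 2|A|-1 ≤ |A - A| ≤ |A|² - |A| + 1, i.e. 9 ≤ |A - A| ≤ 21.
Note: 0 ∈ A - A always (from a - a). The set is symmetric: if d ∈ A - A then -d ∈ A - A.
Enumerate nonzero differences d = a - a' with a > a' (then include -d):
Positive differences: {1, 2, 3, 4, 5, 6, 7, 8, 11}
Full difference set: {0} ∪ (positive diffs) ∪ (negative diffs).
|A - A| = 1 + 2·9 = 19 (matches direct enumeration: 19).

|A - A| = 19


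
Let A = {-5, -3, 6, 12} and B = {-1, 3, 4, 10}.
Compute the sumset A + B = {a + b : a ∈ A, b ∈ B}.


A + B = {a + b : a ∈ A, b ∈ B}.
Enumerate all |A|·|B| = 4·4 = 16 pairs (a, b) and collect distinct sums.
a = -5: -5+-1=-6, -5+3=-2, -5+4=-1, -5+10=5
a = -3: -3+-1=-4, -3+3=0, -3+4=1, -3+10=7
a = 6: 6+-1=5, 6+3=9, 6+4=10, 6+10=16
a = 12: 12+-1=11, 12+3=15, 12+4=16, 12+10=22
Collecting distinct sums: A + B = {-6, -4, -2, -1, 0, 1, 5, 7, 9, 10, 11, 15, 16, 22}
|A + B| = 14

A + B = {-6, -4, -2, -1, 0, 1, 5, 7, 9, 10, 11, 15, 16, 22}


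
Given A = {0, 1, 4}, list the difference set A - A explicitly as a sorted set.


A - A = {a - a' : a, a' ∈ A}.
Compute a - a' for each ordered pair (a, a'):
a = 0: 0-0=0, 0-1=-1, 0-4=-4
a = 1: 1-0=1, 1-1=0, 1-4=-3
a = 4: 4-0=4, 4-1=3, 4-4=0
Collecting distinct values (and noting 0 appears from a-a):
A - A = {-4, -3, -1, 0, 1, 3, 4}
|A - A| = 7

A - A = {-4, -3, -1, 0, 1, 3, 4}


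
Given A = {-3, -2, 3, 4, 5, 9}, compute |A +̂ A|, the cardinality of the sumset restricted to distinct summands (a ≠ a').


Restricted sumset: A +̂ A = {a + a' : a ∈ A, a' ∈ A, a ≠ a'}.
Equivalently, take A + A and drop any sum 2a that is achievable ONLY as a + a for a ∈ A (i.e. sums representable only with equal summands).
Enumerate pairs (a, a') with a < a' (symmetric, so each unordered pair gives one sum; this covers all a ≠ a'):
  -3 + -2 = -5
  -3 + 3 = 0
  -3 + 4 = 1
  -3 + 5 = 2
  -3 + 9 = 6
  -2 + 3 = 1
  -2 + 4 = 2
  -2 + 5 = 3
  -2 + 9 = 7
  3 + 4 = 7
  3 + 5 = 8
  3 + 9 = 12
  4 + 5 = 9
  4 + 9 = 13
  5 + 9 = 14
Collected distinct sums: {-5, 0, 1, 2, 3, 6, 7, 8, 9, 12, 13, 14}
|A +̂ A| = 12
(Reference bound: |A +̂ A| ≥ 2|A| - 3 for |A| ≥ 2, with |A| = 6 giving ≥ 9.)

|A +̂ A| = 12


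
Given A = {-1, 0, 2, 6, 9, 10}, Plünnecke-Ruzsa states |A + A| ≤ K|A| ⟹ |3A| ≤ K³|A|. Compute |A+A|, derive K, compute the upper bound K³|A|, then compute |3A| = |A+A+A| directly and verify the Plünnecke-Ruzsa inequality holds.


|A| = 6.
Step 1: Compute A + A by enumerating all 36 pairs.
A + A = {-2, -1, 0, 1, 2, 4, 5, 6, 8, 9, 10, 11, 12, 15, 16, 18, 19, 20}, so |A + A| = 18.
Step 2: Doubling constant K = |A + A|/|A| = 18/6 = 18/6 ≈ 3.0000.
Step 3: Plünnecke-Ruzsa gives |3A| ≤ K³·|A| = (3.0000)³ · 6 ≈ 162.0000.
Step 4: Compute 3A = A + A + A directly by enumerating all triples (a,b,c) ∈ A³; |3A| = 33.
Step 5: Check 33 ≤ 162.0000? Yes ✓.

K = 18/6, Plünnecke-Ruzsa bound K³|A| ≈ 162.0000, |3A| = 33, inequality holds.


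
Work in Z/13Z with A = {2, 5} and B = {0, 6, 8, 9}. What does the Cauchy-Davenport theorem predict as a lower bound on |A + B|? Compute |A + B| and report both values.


Cauchy-Davenport: |A + B| ≥ min(p, |A| + |B| - 1) for A, B nonempty in Z/pZ.
|A| = 2, |B| = 4, p = 13.
CD lower bound = min(13, 2 + 4 - 1) = min(13, 5) = 5.
Compute A + B mod 13 directly:
a = 2: 2+0=2, 2+6=8, 2+8=10, 2+9=11
a = 5: 5+0=5, 5+6=11, 5+8=0, 5+9=1
A + B = {0, 1, 2, 5, 8, 10, 11}, so |A + B| = 7.
Verify: 7 ≥ 5? Yes ✓.

CD lower bound = 5, actual |A + B| = 7.


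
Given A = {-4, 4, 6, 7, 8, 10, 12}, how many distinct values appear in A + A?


A + A = {a + a' : a, a' ∈ A}; |A| = 7.
General bounds: 2|A| - 1 ≤ |A + A| ≤ |A|(|A|+1)/2, i.e. 13 ≤ |A + A| ≤ 28.
Lower bound 2|A|-1 is attained iff A is an arithmetic progression.
Enumerate sums a + a' for a ≤ a' (symmetric, so this suffices):
a = -4: -4+-4=-8, -4+4=0, -4+6=2, -4+7=3, -4+8=4, -4+10=6, -4+12=8
a = 4: 4+4=8, 4+6=10, 4+7=11, 4+8=12, 4+10=14, 4+12=16
a = 6: 6+6=12, 6+7=13, 6+8=14, 6+10=16, 6+12=18
a = 7: 7+7=14, 7+8=15, 7+10=17, 7+12=19
a = 8: 8+8=16, 8+10=18, 8+12=20
a = 10: 10+10=20, 10+12=22
a = 12: 12+12=24
Distinct sums: {-8, 0, 2, 3, 4, 6, 8, 10, 11, 12, 13, 14, 15, 16, 17, 18, 19, 20, 22, 24}
|A + A| = 20

|A + A| = 20


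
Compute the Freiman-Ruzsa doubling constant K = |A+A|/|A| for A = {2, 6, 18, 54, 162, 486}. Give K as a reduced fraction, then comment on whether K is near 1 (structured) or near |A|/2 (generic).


|A| = 6.
Compute A + A by enumerating all 36 pairs.
A + A = {4, 8, 12, 20, 24, 36, 56, 60, 72, 108, 164, 168, 180, 216, 324, 488, 492, 504, 540, 648, 972}, so |A + A| = 21.
K = |A + A| / |A| = 21/6 = 7/2 ≈ 3.5000.
Reference: AP of size 6 gives K = 11/6 ≈ 1.8333; a fully generic set of size 6 gives K ≈ 3.5000.

|A| = 6, |A + A| = 21, K = 21/6 = 7/2.


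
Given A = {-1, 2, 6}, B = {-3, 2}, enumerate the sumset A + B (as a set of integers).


A + B = {a + b : a ∈ A, b ∈ B}.
Enumerate all |A|·|B| = 3·2 = 6 pairs (a, b) and collect distinct sums.
a = -1: -1+-3=-4, -1+2=1
a = 2: 2+-3=-1, 2+2=4
a = 6: 6+-3=3, 6+2=8
Collecting distinct sums: A + B = {-4, -1, 1, 3, 4, 8}
|A + B| = 6

A + B = {-4, -1, 1, 3, 4, 8}


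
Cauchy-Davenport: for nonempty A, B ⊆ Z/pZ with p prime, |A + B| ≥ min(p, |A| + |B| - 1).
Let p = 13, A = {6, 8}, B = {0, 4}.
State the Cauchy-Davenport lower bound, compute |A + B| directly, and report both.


Cauchy-Davenport: |A + B| ≥ min(p, |A| + |B| - 1) for A, B nonempty in Z/pZ.
|A| = 2, |B| = 2, p = 13.
CD lower bound = min(13, 2 + 2 - 1) = min(13, 3) = 3.
Compute A + B mod 13 directly:
a = 6: 6+0=6, 6+4=10
a = 8: 8+0=8, 8+4=12
A + B = {6, 8, 10, 12}, so |A + B| = 4.
Verify: 4 ≥ 3? Yes ✓.

CD lower bound = 3, actual |A + B| = 4.


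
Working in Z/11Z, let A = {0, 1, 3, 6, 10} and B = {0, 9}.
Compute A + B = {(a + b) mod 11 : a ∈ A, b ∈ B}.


Work in Z/11Z: reduce every sum a + b modulo 11.
Enumerate all 10 pairs:
a = 0: 0+0=0, 0+9=9
a = 1: 1+0=1, 1+9=10
a = 3: 3+0=3, 3+9=1
a = 6: 6+0=6, 6+9=4
a = 10: 10+0=10, 10+9=8
Distinct residues collected: {0, 1, 3, 4, 6, 8, 9, 10}
|A + B| = 8 (out of 11 total residues).

A + B = {0, 1, 3, 4, 6, 8, 9, 10}


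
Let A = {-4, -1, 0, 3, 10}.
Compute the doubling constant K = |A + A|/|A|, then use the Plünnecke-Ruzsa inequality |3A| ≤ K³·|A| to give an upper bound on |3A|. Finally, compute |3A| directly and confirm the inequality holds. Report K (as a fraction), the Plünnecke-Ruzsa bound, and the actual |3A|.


|A| = 5.
Step 1: Compute A + A by enumerating all 25 pairs.
A + A = {-8, -5, -4, -2, -1, 0, 2, 3, 6, 9, 10, 13, 20}, so |A + A| = 13.
Step 2: Doubling constant K = |A + A|/|A| = 13/5 = 13/5 ≈ 2.6000.
Step 3: Plünnecke-Ruzsa gives |3A| ≤ K³·|A| = (2.6000)³ · 5 ≈ 87.8800.
Step 4: Compute 3A = A + A + A directly by enumerating all triples (a,b,c) ∈ A³; |3A| = 25.
Step 5: Check 25 ≤ 87.8800? Yes ✓.

K = 13/5, Plünnecke-Ruzsa bound K³|A| ≈ 87.8800, |3A| = 25, inequality holds.


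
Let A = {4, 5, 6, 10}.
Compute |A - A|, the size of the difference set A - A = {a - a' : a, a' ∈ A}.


A - A = {a - a' : a, a' ∈ A}; |A| = 4.
Bounds: 2|A|-1 ≤ |A - A| ≤ |A|² - |A| + 1, i.e. 7 ≤ |A - A| ≤ 13.
Note: 0 ∈ A - A always (from a - a). The set is symmetric: if d ∈ A - A then -d ∈ A - A.
Enumerate nonzero differences d = a - a' with a > a' (then include -d):
Positive differences: {1, 2, 4, 5, 6}
Full difference set: {0} ∪ (positive diffs) ∪ (negative diffs).
|A - A| = 1 + 2·5 = 11 (matches direct enumeration: 11).

|A - A| = 11


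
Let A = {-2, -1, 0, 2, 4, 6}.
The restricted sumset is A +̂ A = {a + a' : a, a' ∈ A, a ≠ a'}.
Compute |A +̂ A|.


Restricted sumset: A +̂ A = {a + a' : a ∈ A, a' ∈ A, a ≠ a'}.
Equivalently, take A + A and drop any sum 2a that is achievable ONLY as a + a for a ∈ A (i.e. sums representable only with equal summands).
Enumerate pairs (a, a') with a < a' (symmetric, so each unordered pair gives one sum; this covers all a ≠ a'):
  -2 + -1 = -3
  -2 + 0 = -2
  -2 + 2 = 0
  -2 + 4 = 2
  -2 + 6 = 4
  -1 + 0 = -1
  -1 + 2 = 1
  -1 + 4 = 3
  -1 + 6 = 5
  0 + 2 = 2
  0 + 4 = 4
  0 + 6 = 6
  2 + 4 = 6
  2 + 6 = 8
  4 + 6 = 10
Collected distinct sums: {-3, -2, -1, 0, 1, 2, 3, 4, 5, 6, 8, 10}
|A +̂ A| = 12
(Reference bound: |A +̂ A| ≥ 2|A| - 3 for |A| ≥ 2, with |A| = 6 giving ≥ 9.)

|A +̂ A| = 12


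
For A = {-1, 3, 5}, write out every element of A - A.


A - A = {a - a' : a, a' ∈ A}.
Compute a - a' for each ordered pair (a, a'):
a = -1: -1--1=0, -1-3=-4, -1-5=-6
a = 3: 3--1=4, 3-3=0, 3-5=-2
a = 5: 5--1=6, 5-3=2, 5-5=0
Collecting distinct values (and noting 0 appears from a-a):
A - A = {-6, -4, -2, 0, 2, 4, 6}
|A - A| = 7

A - A = {-6, -4, -2, 0, 2, 4, 6}


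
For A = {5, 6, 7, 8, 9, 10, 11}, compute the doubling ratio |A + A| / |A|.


|A| = 7.
Compute A + A by enumerating all 49 pairs.
A + A = {10, 11, 12, 13, 14, 15, 16, 17, 18, 19, 20, 21, 22}, so |A + A| = 13.
K = |A + A| / |A| = 13/7 (already in lowest terms) ≈ 1.8571.
Reference: AP of size 7 gives K = 13/7 ≈ 1.8571; a fully generic set of size 7 gives K ≈ 4.0000.

|A| = 7, |A + A| = 13, K = 13/7.


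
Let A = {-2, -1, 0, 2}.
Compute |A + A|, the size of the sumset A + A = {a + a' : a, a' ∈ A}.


A + A = {a + a' : a, a' ∈ A}; |A| = 4.
General bounds: 2|A| - 1 ≤ |A + A| ≤ |A|(|A|+1)/2, i.e. 7 ≤ |A + A| ≤ 10.
Lower bound 2|A|-1 is attained iff A is an arithmetic progression.
Enumerate sums a + a' for a ≤ a' (symmetric, so this suffices):
a = -2: -2+-2=-4, -2+-1=-3, -2+0=-2, -2+2=0
a = -1: -1+-1=-2, -1+0=-1, -1+2=1
a = 0: 0+0=0, 0+2=2
a = 2: 2+2=4
Distinct sums: {-4, -3, -2, -1, 0, 1, 2, 4}
|A + A| = 8

|A + A| = 8


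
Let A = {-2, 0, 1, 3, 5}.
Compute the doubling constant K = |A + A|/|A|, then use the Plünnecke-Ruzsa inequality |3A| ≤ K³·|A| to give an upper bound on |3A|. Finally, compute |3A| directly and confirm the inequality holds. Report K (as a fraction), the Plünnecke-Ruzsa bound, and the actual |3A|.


|A| = 5.
Step 1: Compute A + A by enumerating all 25 pairs.
A + A = {-4, -2, -1, 0, 1, 2, 3, 4, 5, 6, 8, 10}, so |A + A| = 12.
Step 2: Doubling constant K = |A + A|/|A| = 12/5 = 12/5 ≈ 2.4000.
Step 3: Plünnecke-Ruzsa gives |3A| ≤ K³·|A| = (2.4000)³ · 5 ≈ 69.1200.
Step 4: Compute 3A = A + A + A directly by enumerating all triples (a,b,c) ∈ A³; |3A| = 19.
Step 5: Check 19 ≤ 69.1200? Yes ✓.

K = 12/5, Plünnecke-Ruzsa bound K³|A| ≈ 69.1200, |3A| = 19, inequality holds.


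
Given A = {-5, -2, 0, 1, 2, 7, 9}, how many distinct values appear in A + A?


A + A = {a + a' : a, a' ∈ A}; |A| = 7.
General bounds: 2|A| - 1 ≤ |A + A| ≤ |A|(|A|+1)/2, i.e. 13 ≤ |A + A| ≤ 28.
Lower bound 2|A|-1 is attained iff A is an arithmetic progression.
Enumerate sums a + a' for a ≤ a' (symmetric, so this suffices):
a = -5: -5+-5=-10, -5+-2=-7, -5+0=-5, -5+1=-4, -5+2=-3, -5+7=2, -5+9=4
a = -2: -2+-2=-4, -2+0=-2, -2+1=-1, -2+2=0, -2+7=5, -2+9=7
a = 0: 0+0=0, 0+1=1, 0+2=2, 0+7=7, 0+9=9
a = 1: 1+1=2, 1+2=3, 1+7=8, 1+9=10
a = 2: 2+2=4, 2+7=9, 2+9=11
a = 7: 7+7=14, 7+9=16
a = 9: 9+9=18
Distinct sums: {-10, -7, -5, -4, -3, -2, -1, 0, 1, 2, 3, 4, 5, 7, 8, 9, 10, 11, 14, 16, 18}
|A + A| = 21

|A + A| = 21


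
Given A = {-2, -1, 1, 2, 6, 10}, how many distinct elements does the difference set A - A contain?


A - A = {a - a' : a, a' ∈ A}; |A| = 6.
Bounds: 2|A|-1 ≤ |A - A| ≤ |A|² - |A| + 1, i.e. 11 ≤ |A - A| ≤ 31.
Note: 0 ∈ A - A always (from a - a). The set is symmetric: if d ∈ A - A then -d ∈ A - A.
Enumerate nonzero differences d = a - a' with a > a' (then include -d):
Positive differences: {1, 2, 3, 4, 5, 7, 8, 9, 11, 12}
Full difference set: {0} ∪ (positive diffs) ∪ (negative diffs).
|A - A| = 1 + 2·10 = 21 (matches direct enumeration: 21).

|A - A| = 21


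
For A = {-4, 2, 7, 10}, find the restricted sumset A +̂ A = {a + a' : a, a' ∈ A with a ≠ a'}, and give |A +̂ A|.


Restricted sumset: A +̂ A = {a + a' : a ∈ A, a' ∈ A, a ≠ a'}.
Equivalently, take A + A and drop any sum 2a that is achievable ONLY as a + a for a ∈ A (i.e. sums representable only with equal summands).
Enumerate pairs (a, a') with a < a' (symmetric, so each unordered pair gives one sum; this covers all a ≠ a'):
  -4 + 2 = -2
  -4 + 7 = 3
  -4 + 10 = 6
  2 + 7 = 9
  2 + 10 = 12
  7 + 10 = 17
Collected distinct sums: {-2, 3, 6, 9, 12, 17}
|A +̂ A| = 6
(Reference bound: |A +̂ A| ≥ 2|A| - 3 for |A| ≥ 2, with |A| = 4 giving ≥ 5.)

|A +̂ A| = 6


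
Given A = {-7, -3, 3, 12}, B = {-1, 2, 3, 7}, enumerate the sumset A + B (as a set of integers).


A + B = {a + b : a ∈ A, b ∈ B}.
Enumerate all |A|·|B| = 4·4 = 16 pairs (a, b) and collect distinct sums.
a = -7: -7+-1=-8, -7+2=-5, -7+3=-4, -7+7=0
a = -3: -3+-1=-4, -3+2=-1, -3+3=0, -3+7=4
a = 3: 3+-1=2, 3+2=5, 3+3=6, 3+7=10
a = 12: 12+-1=11, 12+2=14, 12+3=15, 12+7=19
Collecting distinct sums: A + B = {-8, -5, -4, -1, 0, 2, 4, 5, 6, 10, 11, 14, 15, 19}
|A + B| = 14

A + B = {-8, -5, -4, -1, 0, 2, 4, 5, 6, 10, 11, 14, 15, 19}


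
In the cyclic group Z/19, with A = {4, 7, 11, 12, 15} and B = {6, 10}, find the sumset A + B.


Work in Z/19Z: reduce every sum a + b modulo 19.
Enumerate all 10 pairs:
a = 4: 4+6=10, 4+10=14
a = 7: 7+6=13, 7+10=17
a = 11: 11+6=17, 11+10=2
a = 12: 12+6=18, 12+10=3
a = 15: 15+6=2, 15+10=6
Distinct residues collected: {2, 3, 6, 10, 13, 14, 17, 18}
|A + B| = 8 (out of 19 total residues).

A + B = {2, 3, 6, 10, 13, 14, 17, 18}


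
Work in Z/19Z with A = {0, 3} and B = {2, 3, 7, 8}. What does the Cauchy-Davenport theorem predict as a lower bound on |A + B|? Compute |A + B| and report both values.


Cauchy-Davenport: |A + B| ≥ min(p, |A| + |B| - 1) for A, B nonempty in Z/pZ.
|A| = 2, |B| = 4, p = 19.
CD lower bound = min(19, 2 + 4 - 1) = min(19, 5) = 5.
Compute A + B mod 19 directly:
a = 0: 0+2=2, 0+3=3, 0+7=7, 0+8=8
a = 3: 3+2=5, 3+3=6, 3+7=10, 3+8=11
A + B = {2, 3, 5, 6, 7, 8, 10, 11}, so |A + B| = 8.
Verify: 8 ≥ 5? Yes ✓.

CD lower bound = 5, actual |A + B| = 8.


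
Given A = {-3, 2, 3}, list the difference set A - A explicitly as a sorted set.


A - A = {a - a' : a, a' ∈ A}.
Compute a - a' for each ordered pair (a, a'):
a = -3: -3--3=0, -3-2=-5, -3-3=-6
a = 2: 2--3=5, 2-2=0, 2-3=-1
a = 3: 3--3=6, 3-2=1, 3-3=0
Collecting distinct values (and noting 0 appears from a-a):
A - A = {-6, -5, -1, 0, 1, 5, 6}
|A - A| = 7

A - A = {-6, -5, -1, 0, 1, 5, 6}


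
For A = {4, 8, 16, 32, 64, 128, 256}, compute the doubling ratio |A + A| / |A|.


|A| = 7.
Compute A + A by enumerating all 49 pairs.
A + A = {8, 12, 16, 20, 24, 32, 36, 40, 48, 64, 68, 72, 80, 96, 128, 132, 136, 144, 160, 192, 256, 260, 264, 272, 288, 320, 384, 512}, so |A + A| = 28.
K = |A + A| / |A| = 28/7 = 4/1 ≈ 4.0000.
Reference: AP of size 7 gives K = 13/7 ≈ 1.8571; a fully generic set of size 7 gives K ≈ 4.0000.

|A| = 7, |A + A| = 28, K = 28/7 = 4/1.


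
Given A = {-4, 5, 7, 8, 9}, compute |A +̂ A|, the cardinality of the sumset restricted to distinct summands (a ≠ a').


Restricted sumset: A +̂ A = {a + a' : a ∈ A, a' ∈ A, a ≠ a'}.
Equivalently, take A + A and drop any sum 2a that is achievable ONLY as a + a for a ∈ A (i.e. sums representable only with equal summands).
Enumerate pairs (a, a') with a < a' (symmetric, so each unordered pair gives one sum; this covers all a ≠ a'):
  -4 + 5 = 1
  -4 + 7 = 3
  -4 + 8 = 4
  -4 + 9 = 5
  5 + 7 = 12
  5 + 8 = 13
  5 + 9 = 14
  7 + 8 = 15
  7 + 9 = 16
  8 + 9 = 17
Collected distinct sums: {1, 3, 4, 5, 12, 13, 14, 15, 16, 17}
|A +̂ A| = 10
(Reference bound: |A +̂ A| ≥ 2|A| - 3 for |A| ≥ 2, with |A| = 5 giving ≥ 7.)

|A +̂ A| = 10


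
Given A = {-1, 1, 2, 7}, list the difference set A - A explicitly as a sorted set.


A - A = {a - a' : a, a' ∈ A}.
Compute a - a' for each ordered pair (a, a'):
a = -1: -1--1=0, -1-1=-2, -1-2=-3, -1-7=-8
a = 1: 1--1=2, 1-1=0, 1-2=-1, 1-7=-6
a = 2: 2--1=3, 2-1=1, 2-2=0, 2-7=-5
a = 7: 7--1=8, 7-1=6, 7-2=5, 7-7=0
Collecting distinct values (and noting 0 appears from a-a):
A - A = {-8, -6, -5, -3, -2, -1, 0, 1, 2, 3, 5, 6, 8}
|A - A| = 13

A - A = {-8, -6, -5, -3, -2, -1, 0, 1, 2, 3, 5, 6, 8}


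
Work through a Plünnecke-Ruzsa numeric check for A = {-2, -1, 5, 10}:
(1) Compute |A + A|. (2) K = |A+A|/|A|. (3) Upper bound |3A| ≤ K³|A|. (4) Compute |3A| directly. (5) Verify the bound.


|A| = 4.
Step 1: Compute A + A by enumerating all 16 pairs.
A + A = {-4, -3, -2, 3, 4, 8, 9, 10, 15, 20}, so |A + A| = 10.
Step 2: Doubling constant K = |A + A|/|A| = 10/4 = 10/4 ≈ 2.5000.
Step 3: Plünnecke-Ruzsa gives |3A| ≤ K³·|A| = (2.5000)³ · 4 ≈ 62.5000.
Step 4: Compute 3A = A + A + A directly by enumerating all triples (a,b,c) ∈ A³; |3A| = 19.
Step 5: Check 19 ≤ 62.5000? Yes ✓.

K = 10/4, Plünnecke-Ruzsa bound K³|A| ≈ 62.5000, |3A| = 19, inequality holds.


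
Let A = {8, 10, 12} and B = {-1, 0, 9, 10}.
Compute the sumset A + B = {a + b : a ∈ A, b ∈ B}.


A + B = {a + b : a ∈ A, b ∈ B}.
Enumerate all |A|·|B| = 3·4 = 12 pairs (a, b) and collect distinct sums.
a = 8: 8+-1=7, 8+0=8, 8+9=17, 8+10=18
a = 10: 10+-1=9, 10+0=10, 10+9=19, 10+10=20
a = 12: 12+-1=11, 12+0=12, 12+9=21, 12+10=22
Collecting distinct sums: A + B = {7, 8, 9, 10, 11, 12, 17, 18, 19, 20, 21, 22}
|A + B| = 12

A + B = {7, 8, 9, 10, 11, 12, 17, 18, 19, 20, 21, 22}


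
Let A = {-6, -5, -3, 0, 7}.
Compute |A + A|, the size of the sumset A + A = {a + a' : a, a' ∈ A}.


A + A = {a + a' : a, a' ∈ A}; |A| = 5.
General bounds: 2|A| - 1 ≤ |A + A| ≤ |A|(|A|+1)/2, i.e. 9 ≤ |A + A| ≤ 15.
Lower bound 2|A|-1 is attained iff A is an arithmetic progression.
Enumerate sums a + a' for a ≤ a' (symmetric, so this suffices):
a = -6: -6+-6=-12, -6+-5=-11, -6+-3=-9, -6+0=-6, -6+7=1
a = -5: -5+-5=-10, -5+-3=-8, -5+0=-5, -5+7=2
a = -3: -3+-3=-6, -3+0=-3, -3+7=4
a = 0: 0+0=0, 0+7=7
a = 7: 7+7=14
Distinct sums: {-12, -11, -10, -9, -8, -6, -5, -3, 0, 1, 2, 4, 7, 14}
|A + A| = 14

|A + A| = 14


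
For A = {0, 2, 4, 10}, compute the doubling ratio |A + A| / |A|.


|A| = 4.
Compute A + A by enumerating all 16 pairs.
A + A = {0, 2, 4, 6, 8, 10, 12, 14, 20}, so |A + A| = 9.
K = |A + A| / |A| = 9/4 (already in lowest terms) ≈ 2.2500.
Reference: AP of size 4 gives K = 7/4 ≈ 1.7500; a fully generic set of size 4 gives K ≈ 2.5000.

|A| = 4, |A + A| = 9, K = 9/4.


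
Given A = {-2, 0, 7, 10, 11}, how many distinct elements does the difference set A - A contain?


A - A = {a - a' : a, a' ∈ A}; |A| = 5.
Bounds: 2|A|-1 ≤ |A - A| ≤ |A|² - |A| + 1, i.e. 9 ≤ |A - A| ≤ 21.
Note: 0 ∈ A - A always (from a - a). The set is symmetric: if d ∈ A - A then -d ∈ A - A.
Enumerate nonzero differences d = a - a' with a > a' (then include -d):
Positive differences: {1, 2, 3, 4, 7, 9, 10, 11, 12, 13}
Full difference set: {0} ∪ (positive diffs) ∪ (negative diffs).
|A - A| = 1 + 2·10 = 21 (matches direct enumeration: 21).

|A - A| = 21


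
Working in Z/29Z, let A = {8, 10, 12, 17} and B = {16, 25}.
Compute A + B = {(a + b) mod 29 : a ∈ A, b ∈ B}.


Work in Z/29Z: reduce every sum a + b modulo 29.
Enumerate all 8 pairs:
a = 8: 8+16=24, 8+25=4
a = 10: 10+16=26, 10+25=6
a = 12: 12+16=28, 12+25=8
a = 17: 17+16=4, 17+25=13
Distinct residues collected: {4, 6, 8, 13, 24, 26, 28}
|A + B| = 7 (out of 29 total residues).

A + B = {4, 6, 8, 13, 24, 26, 28}


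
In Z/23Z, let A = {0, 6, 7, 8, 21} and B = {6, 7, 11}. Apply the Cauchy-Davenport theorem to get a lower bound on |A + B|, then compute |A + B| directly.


Cauchy-Davenport: |A + B| ≥ min(p, |A| + |B| - 1) for A, B nonempty in Z/pZ.
|A| = 5, |B| = 3, p = 23.
CD lower bound = min(23, 5 + 3 - 1) = min(23, 7) = 7.
Compute A + B mod 23 directly:
a = 0: 0+6=6, 0+7=7, 0+11=11
a = 6: 6+6=12, 6+7=13, 6+11=17
a = 7: 7+6=13, 7+7=14, 7+11=18
a = 8: 8+6=14, 8+7=15, 8+11=19
a = 21: 21+6=4, 21+7=5, 21+11=9
A + B = {4, 5, 6, 7, 9, 11, 12, 13, 14, 15, 17, 18, 19}, so |A + B| = 13.
Verify: 13 ≥ 7? Yes ✓.

CD lower bound = 7, actual |A + B| = 13.


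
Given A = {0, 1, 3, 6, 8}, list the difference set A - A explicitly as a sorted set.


A - A = {a - a' : a, a' ∈ A}.
Compute a - a' for each ordered pair (a, a'):
a = 0: 0-0=0, 0-1=-1, 0-3=-3, 0-6=-6, 0-8=-8
a = 1: 1-0=1, 1-1=0, 1-3=-2, 1-6=-5, 1-8=-7
a = 3: 3-0=3, 3-1=2, 3-3=0, 3-6=-3, 3-8=-5
a = 6: 6-0=6, 6-1=5, 6-3=3, 6-6=0, 6-8=-2
a = 8: 8-0=8, 8-1=7, 8-3=5, 8-6=2, 8-8=0
Collecting distinct values (and noting 0 appears from a-a):
A - A = {-8, -7, -6, -5, -3, -2, -1, 0, 1, 2, 3, 5, 6, 7, 8}
|A - A| = 15

A - A = {-8, -7, -6, -5, -3, -2, -1, 0, 1, 2, 3, 5, 6, 7, 8}


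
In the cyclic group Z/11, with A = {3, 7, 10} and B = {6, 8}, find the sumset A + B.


Work in Z/11Z: reduce every sum a + b modulo 11.
Enumerate all 6 pairs:
a = 3: 3+6=9, 3+8=0
a = 7: 7+6=2, 7+8=4
a = 10: 10+6=5, 10+8=7
Distinct residues collected: {0, 2, 4, 5, 7, 9}
|A + B| = 6 (out of 11 total residues).

A + B = {0, 2, 4, 5, 7, 9}


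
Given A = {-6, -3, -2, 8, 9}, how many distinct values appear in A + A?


A + A = {a + a' : a, a' ∈ A}; |A| = 5.
General bounds: 2|A| - 1 ≤ |A + A| ≤ |A|(|A|+1)/2, i.e. 9 ≤ |A + A| ≤ 15.
Lower bound 2|A|-1 is attained iff A is an arithmetic progression.
Enumerate sums a + a' for a ≤ a' (symmetric, so this suffices):
a = -6: -6+-6=-12, -6+-3=-9, -6+-2=-8, -6+8=2, -6+9=3
a = -3: -3+-3=-6, -3+-2=-5, -3+8=5, -3+9=6
a = -2: -2+-2=-4, -2+8=6, -2+9=7
a = 8: 8+8=16, 8+9=17
a = 9: 9+9=18
Distinct sums: {-12, -9, -8, -6, -5, -4, 2, 3, 5, 6, 7, 16, 17, 18}
|A + A| = 14

|A + A| = 14


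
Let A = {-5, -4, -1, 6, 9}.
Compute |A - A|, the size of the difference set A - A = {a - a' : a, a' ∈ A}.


A - A = {a - a' : a, a' ∈ A}; |A| = 5.
Bounds: 2|A|-1 ≤ |A - A| ≤ |A|² - |A| + 1, i.e. 9 ≤ |A - A| ≤ 21.
Note: 0 ∈ A - A always (from a - a). The set is symmetric: if d ∈ A - A then -d ∈ A - A.
Enumerate nonzero differences d = a - a' with a > a' (then include -d):
Positive differences: {1, 3, 4, 7, 10, 11, 13, 14}
Full difference set: {0} ∪ (positive diffs) ∪ (negative diffs).
|A - A| = 1 + 2·8 = 17 (matches direct enumeration: 17).

|A - A| = 17


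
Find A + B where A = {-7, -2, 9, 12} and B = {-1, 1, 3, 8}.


A + B = {a + b : a ∈ A, b ∈ B}.
Enumerate all |A|·|B| = 4·4 = 16 pairs (a, b) and collect distinct sums.
a = -7: -7+-1=-8, -7+1=-6, -7+3=-4, -7+8=1
a = -2: -2+-1=-3, -2+1=-1, -2+3=1, -2+8=6
a = 9: 9+-1=8, 9+1=10, 9+3=12, 9+8=17
a = 12: 12+-1=11, 12+1=13, 12+3=15, 12+8=20
Collecting distinct sums: A + B = {-8, -6, -4, -3, -1, 1, 6, 8, 10, 11, 12, 13, 15, 17, 20}
|A + B| = 15

A + B = {-8, -6, -4, -3, -1, 1, 6, 8, 10, 11, 12, 13, 15, 17, 20}


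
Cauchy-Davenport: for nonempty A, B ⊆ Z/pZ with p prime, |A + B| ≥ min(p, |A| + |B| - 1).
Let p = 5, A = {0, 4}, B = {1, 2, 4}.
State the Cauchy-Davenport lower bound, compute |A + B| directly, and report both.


Cauchy-Davenport: |A + B| ≥ min(p, |A| + |B| - 1) for A, B nonempty in Z/pZ.
|A| = 2, |B| = 3, p = 5.
CD lower bound = min(5, 2 + 3 - 1) = min(5, 4) = 4.
Compute A + B mod 5 directly:
a = 0: 0+1=1, 0+2=2, 0+4=4
a = 4: 4+1=0, 4+2=1, 4+4=3
A + B = {0, 1, 2, 3, 4}, so |A + B| = 5.
Verify: 5 ≥ 4? Yes ✓.

CD lower bound = 4, actual |A + B| = 5.


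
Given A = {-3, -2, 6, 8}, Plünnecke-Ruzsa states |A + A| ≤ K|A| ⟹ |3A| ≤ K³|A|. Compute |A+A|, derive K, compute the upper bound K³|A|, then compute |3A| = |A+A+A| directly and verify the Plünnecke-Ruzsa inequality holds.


|A| = 4.
Step 1: Compute A + A by enumerating all 16 pairs.
A + A = {-6, -5, -4, 3, 4, 5, 6, 12, 14, 16}, so |A + A| = 10.
Step 2: Doubling constant K = |A + A|/|A| = 10/4 = 10/4 ≈ 2.5000.
Step 3: Plünnecke-Ruzsa gives |3A| ≤ K³·|A| = (2.5000)³ · 4 ≈ 62.5000.
Step 4: Compute 3A = A + A + A directly by enumerating all triples (a,b,c) ∈ A³; |3A| = 19.
Step 5: Check 19 ≤ 62.5000? Yes ✓.

K = 10/4, Plünnecke-Ruzsa bound K³|A| ≈ 62.5000, |3A| = 19, inequality holds.


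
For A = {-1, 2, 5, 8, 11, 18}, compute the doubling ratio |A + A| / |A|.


|A| = 6.
Compute A + A by enumerating all 36 pairs.
A + A = {-2, 1, 4, 7, 10, 13, 16, 17, 19, 20, 22, 23, 26, 29, 36}, so |A + A| = 15.
K = |A + A| / |A| = 15/6 = 5/2 ≈ 2.5000.
Reference: AP of size 6 gives K = 11/6 ≈ 1.8333; a fully generic set of size 6 gives K ≈ 3.5000.

|A| = 6, |A + A| = 15, K = 15/6 = 5/2.


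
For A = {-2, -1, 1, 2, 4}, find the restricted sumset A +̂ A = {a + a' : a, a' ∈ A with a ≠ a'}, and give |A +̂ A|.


Restricted sumset: A +̂ A = {a + a' : a ∈ A, a' ∈ A, a ≠ a'}.
Equivalently, take A + A and drop any sum 2a that is achievable ONLY as a + a for a ∈ A (i.e. sums representable only with equal summands).
Enumerate pairs (a, a') with a < a' (symmetric, so each unordered pair gives one sum; this covers all a ≠ a'):
  -2 + -1 = -3
  -2 + 1 = -1
  -2 + 2 = 0
  -2 + 4 = 2
  -1 + 1 = 0
  -1 + 2 = 1
  -1 + 4 = 3
  1 + 2 = 3
  1 + 4 = 5
  2 + 4 = 6
Collected distinct sums: {-3, -1, 0, 1, 2, 3, 5, 6}
|A +̂ A| = 8
(Reference bound: |A +̂ A| ≥ 2|A| - 3 for |A| ≥ 2, with |A| = 5 giving ≥ 7.)

|A +̂ A| = 8


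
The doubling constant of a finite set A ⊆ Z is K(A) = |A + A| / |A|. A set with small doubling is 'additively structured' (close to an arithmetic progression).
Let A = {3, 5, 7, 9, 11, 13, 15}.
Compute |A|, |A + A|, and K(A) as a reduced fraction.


|A| = 7.
Compute A + A by enumerating all 49 pairs.
A + A = {6, 8, 10, 12, 14, 16, 18, 20, 22, 24, 26, 28, 30}, so |A + A| = 13.
K = |A + A| / |A| = 13/7 (already in lowest terms) ≈ 1.8571.
Reference: AP of size 7 gives K = 13/7 ≈ 1.8571; a fully generic set of size 7 gives K ≈ 4.0000.

|A| = 7, |A + A| = 13, K = 13/7.


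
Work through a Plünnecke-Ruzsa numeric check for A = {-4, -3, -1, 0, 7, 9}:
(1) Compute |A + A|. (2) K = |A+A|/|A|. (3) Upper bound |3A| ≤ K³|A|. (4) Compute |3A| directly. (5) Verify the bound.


|A| = 6.
Step 1: Compute A + A by enumerating all 36 pairs.
A + A = {-8, -7, -6, -5, -4, -3, -2, -1, 0, 3, 4, 5, 6, 7, 8, 9, 14, 16, 18}, so |A + A| = 19.
Step 2: Doubling constant K = |A + A|/|A| = 19/6 = 19/6 ≈ 3.1667.
Step 3: Plünnecke-Ruzsa gives |3A| ≤ K³·|A| = (3.1667)³ · 6 ≈ 190.5278.
Step 4: Compute 3A = A + A + A directly by enumerating all triples (a,b,c) ∈ A³; |3A| = 35.
Step 5: Check 35 ≤ 190.5278? Yes ✓.

K = 19/6, Plünnecke-Ruzsa bound K³|A| ≈ 190.5278, |3A| = 35, inequality holds.


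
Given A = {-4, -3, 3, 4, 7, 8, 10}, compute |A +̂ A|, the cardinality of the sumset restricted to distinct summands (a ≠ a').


Restricted sumset: A +̂ A = {a + a' : a ∈ A, a' ∈ A, a ≠ a'}.
Equivalently, take A + A and drop any sum 2a that is achievable ONLY as a + a for a ∈ A (i.e. sums representable only with equal summands).
Enumerate pairs (a, a') with a < a' (symmetric, so each unordered pair gives one sum; this covers all a ≠ a'):
  -4 + -3 = -7
  -4 + 3 = -1
  -4 + 4 = 0
  -4 + 7 = 3
  -4 + 8 = 4
  -4 + 10 = 6
  -3 + 3 = 0
  -3 + 4 = 1
  -3 + 7 = 4
  -3 + 8 = 5
  -3 + 10 = 7
  3 + 4 = 7
  3 + 7 = 10
  3 + 8 = 11
  3 + 10 = 13
  4 + 7 = 11
  4 + 8 = 12
  4 + 10 = 14
  7 + 8 = 15
  7 + 10 = 17
  8 + 10 = 18
Collected distinct sums: {-7, -1, 0, 1, 3, 4, 5, 6, 7, 10, 11, 12, 13, 14, 15, 17, 18}
|A +̂ A| = 17
(Reference bound: |A +̂ A| ≥ 2|A| - 3 for |A| ≥ 2, with |A| = 7 giving ≥ 11.)

|A +̂ A| = 17


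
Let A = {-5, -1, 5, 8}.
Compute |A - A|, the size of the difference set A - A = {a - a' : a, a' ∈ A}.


A - A = {a - a' : a, a' ∈ A}; |A| = 4.
Bounds: 2|A|-1 ≤ |A - A| ≤ |A|² - |A| + 1, i.e. 7 ≤ |A - A| ≤ 13.
Note: 0 ∈ A - A always (from a - a). The set is symmetric: if d ∈ A - A then -d ∈ A - A.
Enumerate nonzero differences d = a - a' with a > a' (then include -d):
Positive differences: {3, 4, 6, 9, 10, 13}
Full difference set: {0} ∪ (positive diffs) ∪ (negative diffs).
|A - A| = 1 + 2·6 = 13 (matches direct enumeration: 13).

|A - A| = 13


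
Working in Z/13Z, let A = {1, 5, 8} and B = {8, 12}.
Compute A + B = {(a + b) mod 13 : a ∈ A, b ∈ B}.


Work in Z/13Z: reduce every sum a + b modulo 13.
Enumerate all 6 pairs:
a = 1: 1+8=9, 1+12=0
a = 5: 5+8=0, 5+12=4
a = 8: 8+8=3, 8+12=7
Distinct residues collected: {0, 3, 4, 7, 9}
|A + B| = 5 (out of 13 total residues).

A + B = {0, 3, 4, 7, 9}


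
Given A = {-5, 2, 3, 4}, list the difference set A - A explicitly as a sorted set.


A - A = {a - a' : a, a' ∈ A}.
Compute a - a' for each ordered pair (a, a'):
a = -5: -5--5=0, -5-2=-7, -5-3=-8, -5-4=-9
a = 2: 2--5=7, 2-2=0, 2-3=-1, 2-4=-2
a = 3: 3--5=8, 3-2=1, 3-3=0, 3-4=-1
a = 4: 4--5=9, 4-2=2, 4-3=1, 4-4=0
Collecting distinct values (and noting 0 appears from a-a):
A - A = {-9, -8, -7, -2, -1, 0, 1, 2, 7, 8, 9}
|A - A| = 11

A - A = {-9, -8, -7, -2, -1, 0, 1, 2, 7, 8, 9}


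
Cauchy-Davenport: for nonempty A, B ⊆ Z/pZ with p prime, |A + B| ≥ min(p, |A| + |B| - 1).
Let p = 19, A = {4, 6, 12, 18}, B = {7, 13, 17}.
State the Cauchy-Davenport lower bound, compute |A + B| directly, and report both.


Cauchy-Davenport: |A + B| ≥ min(p, |A| + |B| - 1) for A, B nonempty in Z/pZ.
|A| = 4, |B| = 3, p = 19.
CD lower bound = min(19, 4 + 3 - 1) = min(19, 6) = 6.
Compute A + B mod 19 directly:
a = 4: 4+7=11, 4+13=17, 4+17=2
a = 6: 6+7=13, 6+13=0, 6+17=4
a = 12: 12+7=0, 12+13=6, 12+17=10
a = 18: 18+7=6, 18+13=12, 18+17=16
A + B = {0, 2, 4, 6, 10, 11, 12, 13, 16, 17}, so |A + B| = 10.
Verify: 10 ≥ 6? Yes ✓.

CD lower bound = 6, actual |A + B| = 10.


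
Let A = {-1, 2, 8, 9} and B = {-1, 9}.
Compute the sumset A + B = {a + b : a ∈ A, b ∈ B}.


A + B = {a + b : a ∈ A, b ∈ B}.
Enumerate all |A|·|B| = 4·2 = 8 pairs (a, b) and collect distinct sums.
a = -1: -1+-1=-2, -1+9=8
a = 2: 2+-1=1, 2+9=11
a = 8: 8+-1=7, 8+9=17
a = 9: 9+-1=8, 9+9=18
Collecting distinct sums: A + B = {-2, 1, 7, 8, 11, 17, 18}
|A + B| = 7

A + B = {-2, 1, 7, 8, 11, 17, 18}


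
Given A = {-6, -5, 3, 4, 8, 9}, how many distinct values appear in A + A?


A + A = {a + a' : a, a' ∈ A}; |A| = 6.
General bounds: 2|A| - 1 ≤ |A + A| ≤ |A|(|A|+1)/2, i.e. 11 ≤ |A + A| ≤ 21.
Lower bound 2|A|-1 is attained iff A is an arithmetic progression.
Enumerate sums a + a' for a ≤ a' (symmetric, so this suffices):
a = -6: -6+-6=-12, -6+-5=-11, -6+3=-3, -6+4=-2, -6+8=2, -6+9=3
a = -5: -5+-5=-10, -5+3=-2, -5+4=-1, -5+8=3, -5+9=4
a = 3: 3+3=6, 3+4=7, 3+8=11, 3+9=12
a = 4: 4+4=8, 4+8=12, 4+9=13
a = 8: 8+8=16, 8+9=17
a = 9: 9+9=18
Distinct sums: {-12, -11, -10, -3, -2, -1, 2, 3, 4, 6, 7, 8, 11, 12, 13, 16, 17, 18}
|A + A| = 18

|A + A| = 18


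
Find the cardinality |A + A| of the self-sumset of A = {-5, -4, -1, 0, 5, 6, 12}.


A + A = {a + a' : a, a' ∈ A}; |A| = 7.
General bounds: 2|A| - 1 ≤ |A + A| ≤ |A|(|A|+1)/2, i.e. 13 ≤ |A + A| ≤ 28.
Lower bound 2|A|-1 is attained iff A is an arithmetic progression.
Enumerate sums a + a' for a ≤ a' (symmetric, so this suffices):
a = -5: -5+-5=-10, -5+-4=-9, -5+-1=-6, -5+0=-5, -5+5=0, -5+6=1, -5+12=7
a = -4: -4+-4=-8, -4+-1=-5, -4+0=-4, -4+5=1, -4+6=2, -4+12=8
a = -1: -1+-1=-2, -1+0=-1, -1+5=4, -1+6=5, -1+12=11
a = 0: 0+0=0, 0+5=5, 0+6=6, 0+12=12
a = 5: 5+5=10, 5+6=11, 5+12=17
a = 6: 6+6=12, 6+12=18
a = 12: 12+12=24
Distinct sums: {-10, -9, -8, -6, -5, -4, -2, -1, 0, 1, 2, 4, 5, 6, 7, 8, 10, 11, 12, 17, 18, 24}
|A + A| = 22

|A + A| = 22


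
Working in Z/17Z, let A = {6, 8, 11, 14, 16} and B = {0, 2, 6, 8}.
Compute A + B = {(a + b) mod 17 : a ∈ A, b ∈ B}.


Work in Z/17Z: reduce every sum a + b modulo 17.
Enumerate all 20 pairs:
a = 6: 6+0=6, 6+2=8, 6+6=12, 6+8=14
a = 8: 8+0=8, 8+2=10, 8+6=14, 8+8=16
a = 11: 11+0=11, 11+2=13, 11+6=0, 11+8=2
a = 14: 14+0=14, 14+2=16, 14+6=3, 14+8=5
a = 16: 16+0=16, 16+2=1, 16+6=5, 16+8=7
Distinct residues collected: {0, 1, 2, 3, 5, 6, 7, 8, 10, 11, 12, 13, 14, 16}
|A + B| = 14 (out of 17 total residues).

A + B = {0, 1, 2, 3, 5, 6, 7, 8, 10, 11, 12, 13, 14, 16}


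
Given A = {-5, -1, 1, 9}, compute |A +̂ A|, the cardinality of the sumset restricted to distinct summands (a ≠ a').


Restricted sumset: A +̂ A = {a + a' : a ∈ A, a' ∈ A, a ≠ a'}.
Equivalently, take A + A and drop any sum 2a that is achievable ONLY as a + a for a ∈ A (i.e. sums representable only with equal summands).
Enumerate pairs (a, a') with a < a' (symmetric, so each unordered pair gives one sum; this covers all a ≠ a'):
  -5 + -1 = -6
  -5 + 1 = -4
  -5 + 9 = 4
  -1 + 1 = 0
  -1 + 9 = 8
  1 + 9 = 10
Collected distinct sums: {-6, -4, 0, 4, 8, 10}
|A +̂ A| = 6
(Reference bound: |A +̂ A| ≥ 2|A| - 3 for |A| ≥ 2, with |A| = 4 giving ≥ 5.)

|A +̂ A| = 6


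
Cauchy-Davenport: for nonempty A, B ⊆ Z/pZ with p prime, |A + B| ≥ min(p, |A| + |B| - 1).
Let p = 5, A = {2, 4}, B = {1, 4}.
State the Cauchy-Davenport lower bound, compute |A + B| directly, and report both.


Cauchy-Davenport: |A + B| ≥ min(p, |A| + |B| - 1) for A, B nonempty in Z/pZ.
|A| = 2, |B| = 2, p = 5.
CD lower bound = min(5, 2 + 2 - 1) = min(5, 3) = 3.
Compute A + B mod 5 directly:
a = 2: 2+1=3, 2+4=1
a = 4: 4+1=0, 4+4=3
A + B = {0, 1, 3}, so |A + B| = 3.
Verify: 3 ≥ 3? Yes ✓.

CD lower bound = 3, actual |A + B| = 3.


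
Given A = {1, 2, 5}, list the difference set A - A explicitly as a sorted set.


A - A = {a - a' : a, a' ∈ A}.
Compute a - a' for each ordered pair (a, a'):
a = 1: 1-1=0, 1-2=-1, 1-5=-4
a = 2: 2-1=1, 2-2=0, 2-5=-3
a = 5: 5-1=4, 5-2=3, 5-5=0
Collecting distinct values (and noting 0 appears from a-a):
A - A = {-4, -3, -1, 0, 1, 3, 4}
|A - A| = 7

A - A = {-4, -3, -1, 0, 1, 3, 4}


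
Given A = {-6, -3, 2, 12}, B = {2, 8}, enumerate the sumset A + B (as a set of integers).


A + B = {a + b : a ∈ A, b ∈ B}.
Enumerate all |A|·|B| = 4·2 = 8 pairs (a, b) and collect distinct sums.
a = -6: -6+2=-4, -6+8=2
a = -3: -3+2=-1, -3+8=5
a = 2: 2+2=4, 2+8=10
a = 12: 12+2=14, 12+8=20
Collecting distinct sums: A + B = {-4, -1, 2, 4, 5, 10, 14, 20}
|A + B| = 8

A + B = {-4, -1, 2, 4, 5, 10, 14, 20}


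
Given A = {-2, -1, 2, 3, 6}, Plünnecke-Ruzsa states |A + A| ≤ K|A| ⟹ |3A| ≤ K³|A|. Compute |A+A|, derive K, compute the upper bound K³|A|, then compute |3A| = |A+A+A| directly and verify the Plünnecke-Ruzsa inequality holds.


|A| = 5.
Step 1: Compute A + A by enumerating all 25 pairs.
A + A = {-4, -3, -2, 0, 1, 2, 4, 5, 6, 8, 9, 12}, so |A + A| = 12.
Step 2: Doubling constant K = |A + A|/|A| = 12/5 = 12/5 ≈ 2.4000.
Step 3: Plünnecke-Ruzsa gives |3A| ≤ K³·|A| = (2.4000)³ · 5 ≈ 69.1200.
Step 4: Compute 3A = A + A + A directly by enumerating all triples (a,b,c) ∈ A³; |3A| = 22.
Step 5: Check 22 ≤ 69.1200? Yes ✓.

K = 12/5, Plünnecke-Ruzsa bound K³|A| ≈ 69.1200, |3A| = 22, inequality holds.


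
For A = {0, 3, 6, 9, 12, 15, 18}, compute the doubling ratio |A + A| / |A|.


|A| = 7.
Compute A + A by enumerating all 49 pairs.
A + A = {0, 3, 6, 9, 12, 15, 18, 21, 24, 27, 30, 33, 36}, so |A + A| = 13.
K = |A + A| / |A| = 13/7 (already in lowest terms) ≈ 1.8571.
Reference: AP of size 7 gives K = 13/7 ≈ 1.8571; a fully generic set of size 7 gives K ≈ 4.0000.

|A| = 7, |A + A| = 13, K = 13/7.


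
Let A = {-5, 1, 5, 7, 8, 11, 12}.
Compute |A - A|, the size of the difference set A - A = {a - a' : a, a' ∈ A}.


A - A = {a - a' : a, a' ∈ A}; |A| = 7.
Bounds: 2|A|-1 ≤ |A - A| ≤ |A|² - |A| + 1, i.e. 13 ≤ |A - A| ≤ 43.
Note: 0 ∈ A - A always (from a - a). The set is symmetric: if d ∈ A - A then -d ∈ A - A.
Enumerate nonzero differences d = a - a' with a > a' (then include -d):
Positive differences: {1, 2, 3, 4, 5, 6, 7, 10, 11, 12, 13, 16, 17}
Full difference set: {0} ∪ (positive diffs) ∪ (negative diffs).
|A - A| = 1 + 2·13 = 27 (matches direct enumeration: 27).

|A - A| = 27


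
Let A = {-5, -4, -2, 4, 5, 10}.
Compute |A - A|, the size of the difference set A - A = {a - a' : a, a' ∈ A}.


A - A = {a - a' : a, a' ∈ A}; |A| = 6.
Bounds: 2|A|-1 ≤ |A - A| ≤ |A|² - |A| + 1, i.e. 11 ≤ |A - A| ≤ 31.
Note: 0 ∈ A - A always (from a - a). The set is symmetric: if d ∈ A - A then -d ∈ A - A.
Enumerate nonzero differences d = a - a' with a > a' (then include -d):
Positive differences: {1, 2, 3, 5, 6, 7, 8, 9, 10, 12, 14, 15}
Full difference set: {0} ∪ (positive diffs) ∪ (negative diffs).
|A - A| = 1 + 2·12 = 25 (matches direct enumeration: 25).

|A - A| = 25


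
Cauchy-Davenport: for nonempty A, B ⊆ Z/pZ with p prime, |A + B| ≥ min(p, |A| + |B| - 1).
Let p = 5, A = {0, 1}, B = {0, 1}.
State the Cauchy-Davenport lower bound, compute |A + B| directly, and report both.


Cauchy-Davenport: |A + B| ≥ min(p, |A| + |B| - 1) for A, B nonempty in Z/pZ.
|A| = 2, |B| = 2, p = 5.
CD lower bound = min(5, 2 + 2 - 1) = min(5, 3) = 3.
Compute A + B mod 5 directly:
a = 0: 0+0=0, 0+1=1
a = 1: 1+0=1, 1+1=2
A + B = {0, 1, 2}, so |A + B| = 3.
Verify: 3 ≥ 3? Yes ✓.

CD lower bound = 3, actual |A + B| = 3.


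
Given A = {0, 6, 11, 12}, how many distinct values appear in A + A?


A + A = {a + a' : a, a' ∈ A}; |A| = 4.
General bounds: 2|A| - 1 ≤ |A + A| ≤ |A|(|A|+1)/2, i.e. 7 ≤ |A + A| ≤ 10.
Lower bound 2|A|-1 is attained iff A is an arithmetic progression.
Enumerate sums a + a' for a ≤ a' (symmetric, so this suffices):
a = 0: 0+0=0, 0+6=6, 0+11=11, 0+12=12
a = 6: 6+6=12, 6+11=17, 6+12=18
a = 11: 11+11=22, 11+12=23
a = 12: 12+12=24
Distinct sums: {0, 6, 11, 12, 17, 18, 22, 23, 24}
|A + A| = 9

|A + A| = 9


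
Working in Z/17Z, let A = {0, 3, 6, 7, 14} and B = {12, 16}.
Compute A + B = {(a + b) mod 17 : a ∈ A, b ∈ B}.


Work in Z/17Z: reduce every sum a + b modulo 17.
Enumerate all 10 pairs:
a = 0: 0+12=12, 0+16=16
a = 3: 3+12=15, 3+16=2
a = 6: 6+12=1, 6+16=5
a = 7: 7+12=2, 7+16=6
a = 14: 14+12=9, 14+16=13
Distinct residues collected: {1, 2, 5, 6, 9, 12, 13, 15, 16}
|A + B| = 9 (out of 17 total residues).

A + B = {1, 2, 5, 6, 9, 12, 13, 15, 16}


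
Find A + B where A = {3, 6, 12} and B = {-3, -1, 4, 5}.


A + B = {a + b : a ∈ A, b ∈ B}.
Enumerate all |A|·|B| = 3·4 = 12 pairs (a, b) and collect distinct sums.
a = 3: 3+-3=0, 3+-1=2, 3+4=7, 3+5=8
a = 6: 6+-3=3, 6+-1=5, 6+4=10, 6+5=11
a = 12: 12+-3=9, 12+-1=11, 12+4=16, 12+5=17
Collecting distinct sums: A + B = {0, 2, 3, 5, 7, 8, 9, 10, 11, 16, 17}
|A + B| = 11

A + B = {0, 2, 3, 5, 7, 8, 9, 10, 11, 16, 17}


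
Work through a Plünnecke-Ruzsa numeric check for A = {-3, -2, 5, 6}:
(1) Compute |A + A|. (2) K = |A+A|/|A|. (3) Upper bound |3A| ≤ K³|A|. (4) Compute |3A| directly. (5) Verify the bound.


|A| = 4.
Step 1: Compute A + A by enumerating all 16 pairs.
A + A = {-6, -5, -4, 2, 3, 4, 10, 11, 12}, so |A + A| = 9.
Step 2: Doubling constant K = |A + A|/|A| = 9/4 = 9/4 ≈ 2.2500.
Step 3: Plünnecke-Ruzsa gives |3A| ≤ K³·|A| = (2.2500)³ · 4 ≈ 45.5625.
Step 4: Compute 3A = A + A + A directly by enumerating all triples (a,b,c) ∈ A³; |3A| = 16.
Step 5: Check 16 ≤ 45.5625? Yes ✓.

K = 9/4, Plünnecke-Ruzsa bound K³|A| ≈ 45.5625, |3A| = 16, inequality holds.
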